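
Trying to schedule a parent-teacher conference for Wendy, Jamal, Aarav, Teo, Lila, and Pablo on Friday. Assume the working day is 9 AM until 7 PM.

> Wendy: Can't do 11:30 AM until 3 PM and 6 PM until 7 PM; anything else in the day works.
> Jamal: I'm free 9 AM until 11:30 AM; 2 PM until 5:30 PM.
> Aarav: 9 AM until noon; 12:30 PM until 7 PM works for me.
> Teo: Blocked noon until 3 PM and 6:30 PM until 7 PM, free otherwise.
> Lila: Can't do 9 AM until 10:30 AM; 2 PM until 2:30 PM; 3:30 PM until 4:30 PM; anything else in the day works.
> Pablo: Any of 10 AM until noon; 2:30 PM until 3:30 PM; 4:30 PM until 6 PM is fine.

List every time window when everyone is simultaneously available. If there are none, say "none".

Wendy free: 09:00-11:30, 15:00-18:00 (invert busy blocks within the working day).
Jamal free: 09:00-11:30, 14:00-17:30.
Aarav free: 09:00-12:00, 12:30-19:00.
Teo free: 09:00-12:00, 15:00-18:30 (invert busy blocks within the working day).
Lila free: 10:30-14:00, 14:30-15:30, 16:30-19:00 (invert busy blocks within the working day).
Pablo free: 10:00-12:00, 14:30-15:30, 16:30-18:00.
Wendy ∩ Jamal: 09:00-11:30, 15:00-17:30.
Wendy ∩ Jamal ∩ Aarav: 09:00-11:30, 15:00-17:30.
Wendy ∩ Jamal ∩ Aarav ∩ Teo: 09:00-11:30, 15:00-17:30.
Wendy ∩ Jamal ∩ Aarav ∩ Teo ∩ Lila: 10:30-11:30, 15:00-15:30, 16:30-17:30.
Wendy ∩ Jamal ∩ Aarav ∩ Teo ∩ Lila ∩ Pablo: 10:30-11:30, 15:00-15:30, 16:30-17:30.
So the common availability across everyone is 10:30-11:30, 15:00-15:30, 16:30-17:30.

10:30-11:30, 15:00-15:30, 16:30-17:30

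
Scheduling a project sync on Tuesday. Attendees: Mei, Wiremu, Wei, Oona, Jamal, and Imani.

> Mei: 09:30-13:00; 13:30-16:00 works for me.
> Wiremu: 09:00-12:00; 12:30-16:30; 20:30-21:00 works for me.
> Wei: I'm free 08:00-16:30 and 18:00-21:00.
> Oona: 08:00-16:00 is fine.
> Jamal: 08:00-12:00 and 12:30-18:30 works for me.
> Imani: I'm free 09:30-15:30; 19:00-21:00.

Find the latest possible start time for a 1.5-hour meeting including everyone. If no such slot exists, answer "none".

Mei ∩ Wiremu: 09:30-12:00, 12:30-13:00, 13:30-16:00.
Mei ∩ Wiremu ∩ Wei: 09:30-12:00, 12:30-13:00, 13:30-16:00.
Mei ∩ Wiremu ∩ Wei ∩ Oona: 09:30-12:00, 12:30-13:00, 13:30-16:00.
Mei ∩ Wiremu ∩ Wei ∩ Oona ∩ Jamal: 09:30-12:00, 12:30-13:00, 13:30-16:00.
Mei ∩ Wiremu ∩ Wei ∩ Oona ∩ Jamal ∩ Imani: 09:30-12:00, 12:30-13:00, 13:30-15:30.
The last common window of at least 90 minutes is 13:30-15:30; a 90-minute meeting can start as late as 14:00 and still end by 15:30.

14:00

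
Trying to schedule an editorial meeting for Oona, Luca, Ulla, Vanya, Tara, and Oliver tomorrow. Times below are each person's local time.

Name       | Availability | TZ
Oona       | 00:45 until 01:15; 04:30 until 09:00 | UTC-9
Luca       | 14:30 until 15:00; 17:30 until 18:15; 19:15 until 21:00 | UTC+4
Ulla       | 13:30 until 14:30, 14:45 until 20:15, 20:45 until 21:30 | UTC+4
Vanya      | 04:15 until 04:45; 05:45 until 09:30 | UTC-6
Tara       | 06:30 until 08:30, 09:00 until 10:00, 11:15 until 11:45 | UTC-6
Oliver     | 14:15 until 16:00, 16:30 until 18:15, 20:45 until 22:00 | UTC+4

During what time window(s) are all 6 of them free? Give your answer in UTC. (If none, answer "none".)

13:30-14:15

Oona in UTC: 09:45-10:15, 13:30-18:00 (add 9h to convert from UTC-9).
Luca in UTC: 10:30-11:00, 13:30-14:15, 15:15-17:00 (subtract 4h to convert from UTC+4).
Ulla in UTC: 09:30-10:30, 10:45-16:15, 16:45-17:30 (subtract 4h to convert from UTC+4).
Vanya in UTC: 10:15-10:45, 11:45-15:30 (add 6h to convert from UTC-6).
Tara in UTC: 12:30-14:30, 15:00-16:00, 17:15-17:45 (add 6h to convert from UTC-6).
Oliver in UTC: 10:15-12:00, 12:30-14:15, 16:45-18:00 (subtract 4h to convert from UTC+4).
Oona ∩ Luca: 13:30-14:15, 15:15-17:00.
Oona ∩ Luca ∩ Ulla: 13:30-14:15, 15:15-16:15, 16:45-17:00.
Oona ∩ Luca ∩ Ulla ∩ Vanya: 13:30-14:15, 15:15-15:30.
Oona ∩ Luca ∩ Ulla ∩ Vanya ∩ Tara: 13:30-14:15, 15:15-15:30.
Oona ∩ Luca ∩ Ulla ∩ Vanya ∩ Tara ∩ Oliver: 13:30-14:15.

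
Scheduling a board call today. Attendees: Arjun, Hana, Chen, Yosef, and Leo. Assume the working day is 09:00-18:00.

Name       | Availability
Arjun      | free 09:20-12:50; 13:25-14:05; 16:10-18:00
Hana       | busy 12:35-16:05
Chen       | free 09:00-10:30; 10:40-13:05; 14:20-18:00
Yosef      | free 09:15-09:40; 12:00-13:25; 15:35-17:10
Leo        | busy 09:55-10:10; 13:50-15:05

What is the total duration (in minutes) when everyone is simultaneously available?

115

Arjun free: 09:20-12:50, 13:25-14:05, 16:10-18:00.
Hana free: 09:00-12:35, 16:05-18:00 (invert busy blocks within the working day).
Chen free: 09:00-10:30, 10:40-13:05, 14:20-18:00.
Yosef free: 09:15-09:40, 12:00-13:25, 15:35-17:10.
Leo free: 09:00-09:55, 10:10-13:50, 15:05-18:00 (invert busy blocks within the working day).
Arjun ∩ Hana: 09:20-12:35, 16:10-18:00.
Arjun ∩ Hana ∩ Chen: 09:20-10:30, 10:40-12:35, 16:10-18:00.
Arjun ∩ Hana ∩ Chen ∩ Yosef: 09:20-09:40, 12:00-12:35, 16:10-17:10.
Arjun ∩ Hana ∩ Chen ∩ Yosef ∩ Leo: 09:20-09:40, 12:00-12:35, 16:10-17:10.
Those are the intersection windows.
Summing the common windows: 20 + 35 + 60 = 115 minutes.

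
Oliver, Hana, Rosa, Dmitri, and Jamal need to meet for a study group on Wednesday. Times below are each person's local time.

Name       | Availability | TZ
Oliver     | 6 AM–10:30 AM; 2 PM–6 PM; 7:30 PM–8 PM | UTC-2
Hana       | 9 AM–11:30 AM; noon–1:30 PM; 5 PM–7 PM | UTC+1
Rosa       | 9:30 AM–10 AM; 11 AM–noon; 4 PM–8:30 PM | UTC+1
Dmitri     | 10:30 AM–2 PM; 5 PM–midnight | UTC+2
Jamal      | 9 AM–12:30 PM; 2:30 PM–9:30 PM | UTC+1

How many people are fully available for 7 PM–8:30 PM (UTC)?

2

Oliver in UTC: 08:00-12:30, 16:00-20:00, 21:30-22:00 (add 2h to convert from UTC-2).
Hana in UTC: 08:00-10:30, 11:00-12:30, 16:00-18:00 (subtract 1h to convert from UTC+1).
Rosa in UTC: 08:30-09:00, 10:00-11:00, 15:00-19:30 (subtract 1h to convert from UTC+1).
Dmitri in UTC: 08:30-12:00, 15:00-22:00 (subtract 2h to convert from UTC+2).
Jamal in UTC: 08:00-11:30, 13:30-20:30 (subtract 1h to convert from UTC+1).
Dmitri and Jamal can make the full 19:00-20:30 slot — that's 2.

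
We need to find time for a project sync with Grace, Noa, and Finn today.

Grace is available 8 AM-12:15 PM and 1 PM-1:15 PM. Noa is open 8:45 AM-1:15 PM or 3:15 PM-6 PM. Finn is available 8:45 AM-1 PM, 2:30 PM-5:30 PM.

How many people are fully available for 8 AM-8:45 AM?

Grace can make the full 08:00-08:45 slot — that's 1.

1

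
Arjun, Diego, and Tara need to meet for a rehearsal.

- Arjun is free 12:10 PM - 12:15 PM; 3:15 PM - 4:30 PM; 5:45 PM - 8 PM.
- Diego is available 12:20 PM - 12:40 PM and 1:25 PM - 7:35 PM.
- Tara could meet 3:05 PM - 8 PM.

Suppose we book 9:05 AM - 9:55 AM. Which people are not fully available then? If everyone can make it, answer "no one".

Arjun: not fully free for 09:05-09:55. Diego: not fully free for 09:05-09:55. Tara: not fully free for 09:05-09:55.

Arjun, Diego, Tara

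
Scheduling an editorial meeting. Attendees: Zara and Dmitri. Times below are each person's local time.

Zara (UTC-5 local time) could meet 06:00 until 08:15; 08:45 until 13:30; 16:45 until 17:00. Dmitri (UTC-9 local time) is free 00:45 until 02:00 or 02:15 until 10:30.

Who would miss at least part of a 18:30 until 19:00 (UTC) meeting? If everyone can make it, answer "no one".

Zara in UTC: 11:00-13:15, 13:45-18:30, 21:45-22:00 (add 5h to convert from UTC-5).
Dmitri in UTC: 09:45-11:00, 11:15-19:30 (add 9h to convert from UTC-9).
Zara: not fully free for 18:30-19:00. Dmitri: free for 18:30-19:00.

Zara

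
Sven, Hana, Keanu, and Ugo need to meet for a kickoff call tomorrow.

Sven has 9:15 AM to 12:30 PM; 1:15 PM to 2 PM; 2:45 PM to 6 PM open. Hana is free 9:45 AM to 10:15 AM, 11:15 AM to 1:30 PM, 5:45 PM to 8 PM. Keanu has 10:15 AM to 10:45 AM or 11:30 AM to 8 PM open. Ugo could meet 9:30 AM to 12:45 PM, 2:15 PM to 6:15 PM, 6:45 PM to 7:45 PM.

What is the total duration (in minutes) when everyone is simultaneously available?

75

Sven ∩ Hana: 09:45-10:15, 11:15-12:30, 13:15-13:30, 17:45-18:00.
Sven ∩ Hana ∩ Keanu: 11:30-12:30, 13:15-13:30, 17:45-18:00.
Sven ∩ Hana ∩ Keanu ∩ Ugo: 11:30-12:30, 17:45-18:00.
Summing the common windows: 60 + 15 = 75 minutes.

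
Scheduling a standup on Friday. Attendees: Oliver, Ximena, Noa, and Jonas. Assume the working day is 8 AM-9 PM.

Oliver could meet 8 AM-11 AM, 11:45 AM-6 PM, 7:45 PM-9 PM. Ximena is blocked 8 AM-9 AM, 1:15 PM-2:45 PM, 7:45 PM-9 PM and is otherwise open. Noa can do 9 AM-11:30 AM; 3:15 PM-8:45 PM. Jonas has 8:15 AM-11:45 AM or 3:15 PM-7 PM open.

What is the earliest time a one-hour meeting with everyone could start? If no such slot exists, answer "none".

Oliver free: 08:00-11:00, 11:45-18:00, 19:45-21:00.
Ximena free: 09:00-13:15, 14:45-19:45 (invert busy blocks within the working day).
Noa free: 09:00-11:30, 15:15-20:45.
Jonas free: 08:15-11:45, 15:15-19:00.
Oliver ∩ Ximena: 09:00-11:00, 11:45-13:15, 14:45-18:00.
Oliver ∩ Ximena ∩ Noa: 09:00-11:00, 15:15-18:00.
Oliver ∩ Ximena ∩ Noa ∩ Jonas: 09:00-11:00, 15:15-18:00.
The first common window of at least 60 minutes is 09:00-11:00, so the earliest start is 09:00.

09:00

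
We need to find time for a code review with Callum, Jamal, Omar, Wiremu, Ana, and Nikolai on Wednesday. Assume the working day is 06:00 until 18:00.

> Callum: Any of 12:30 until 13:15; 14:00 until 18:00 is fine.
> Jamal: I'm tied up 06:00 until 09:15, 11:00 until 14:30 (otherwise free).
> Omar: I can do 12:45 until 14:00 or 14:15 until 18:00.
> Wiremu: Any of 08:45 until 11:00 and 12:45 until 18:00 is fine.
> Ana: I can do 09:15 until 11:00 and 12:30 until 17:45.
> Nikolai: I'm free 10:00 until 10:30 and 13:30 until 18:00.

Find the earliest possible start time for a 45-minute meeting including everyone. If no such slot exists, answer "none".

Callum free: 12:30-13:15, 14:00-18:00.
Jamal free: 09:15-11:00, 14:30-18:00 (invert busy blocks within the working day).
Omar free: 12:45-14:00, 14:15-18:00.
Wiremu free: 08:45-11:00, 12:45-18:00.
Ana free: 09:15-11:00, 12:30-17:45.
Nikolai free: 10:00-10:30, 13:30-18:00.
Callum ∩ Jamal: 14:30-18:00.
Callum ∩ Jamal ∩ Omar: 14:30-18:00.
Callum ∩ Jamal ∩ Omar ∩ Wiremu: 14:30-18:00.
Callum ∩ Jamal ∩ Omar ∩ Wiremu ∩ Ana: 14:30-17:45.
Callum ∩ Jamal ∩ Omar ∩ Wiremu ∩ Ana ∩ Nikolai: 14:30-17:45.
The first common window of at least 45 minutes is 14:30-17:45, so the earliest start is 14:30.

14:30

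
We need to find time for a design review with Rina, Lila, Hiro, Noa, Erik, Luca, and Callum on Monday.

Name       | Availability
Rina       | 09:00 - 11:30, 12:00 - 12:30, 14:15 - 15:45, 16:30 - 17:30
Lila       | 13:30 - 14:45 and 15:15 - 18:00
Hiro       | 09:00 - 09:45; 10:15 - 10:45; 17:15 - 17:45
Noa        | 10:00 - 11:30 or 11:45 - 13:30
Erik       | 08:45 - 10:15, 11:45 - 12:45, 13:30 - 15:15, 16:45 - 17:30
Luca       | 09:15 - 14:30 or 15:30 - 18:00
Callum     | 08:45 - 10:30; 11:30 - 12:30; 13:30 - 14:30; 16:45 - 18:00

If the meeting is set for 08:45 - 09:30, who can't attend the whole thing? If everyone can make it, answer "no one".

Rina: not fully free for 08:45-09:30. Lila: not fully free for 08:45-09:30. Hiro: not fully free for 08:45-09:30. Noa: not fully free for 08:45-09:30. Erik: free for 08:45-09:30. Luca: not fully free for 08:45-09:30. Callum: free for 08:45-09:30.

Hiro, Lila, Luca, Noa, Rina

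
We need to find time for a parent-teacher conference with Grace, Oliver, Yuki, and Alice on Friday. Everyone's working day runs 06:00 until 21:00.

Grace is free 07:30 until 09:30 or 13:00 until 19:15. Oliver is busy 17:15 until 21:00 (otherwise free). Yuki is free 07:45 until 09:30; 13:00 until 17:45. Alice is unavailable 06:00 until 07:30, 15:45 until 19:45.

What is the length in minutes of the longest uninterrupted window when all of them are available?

165

Grace free: 07:30-09:30, 13:00-19:15.
Oliver free: 06:00-17:15 (invert busy blocks within the working day).
Yuki free: 07:45-09:30, 13:00-17:45.
Alice free: 07:30-15:45, 19:45-21:00 (invert busy blocks within the working day).
Grace ∩ Oliver: 07:30-09:30, 13:00-17:15.
Grace ∩ Oliver ∩ Yuki: 07:45-09:30, 13:00-17:15.
Grace ∩ Oliver ∩ Yuki ∩ Alice: 07:45-09:30, 13:00-15:45.
The longest is 13:00-15:45 at 165 minutes.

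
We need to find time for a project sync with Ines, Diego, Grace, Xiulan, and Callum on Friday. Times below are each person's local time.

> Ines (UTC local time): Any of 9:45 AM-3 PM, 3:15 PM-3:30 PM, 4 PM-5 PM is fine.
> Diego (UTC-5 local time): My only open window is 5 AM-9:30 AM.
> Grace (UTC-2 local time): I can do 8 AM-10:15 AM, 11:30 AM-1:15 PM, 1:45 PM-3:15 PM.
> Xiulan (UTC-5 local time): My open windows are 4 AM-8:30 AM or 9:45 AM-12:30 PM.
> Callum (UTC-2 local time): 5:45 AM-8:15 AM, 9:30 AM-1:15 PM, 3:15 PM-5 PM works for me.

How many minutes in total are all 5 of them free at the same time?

60

Ines in UTC: 09:45-15:00, 15:15-15:30, 16:00-17:00.
Diego in UTC: 10:00-14:30 (add 5h to convert from UTC-5).
Grace in UTC: 10:00-12:15, 13:30-15:15, 15:45-17:15 (add 2h to convert from UTC-2).
Xiulan in UTC: 09:00-13:30, 14:45-17:30 (add 5h to convert from UTC-5).
Callum in UTC: 07:45-10:15, 11:30-15:15, 17:15-19:00 (add 2h to convert from UTC-2).
Ines ∩ Diego: 10:00-14:30.
Ines ∩ Diego ∩ Grace: 10:00-12:15, 13:30-14:30.
Ines ∩ Diego ∩ Grace ∩ Xiulan: 10:00-12:15.
Ines ∩ Diego ∩ Grace ∩ Xiulan ∩ Callum: 10:00-10:15, 11:30-12:15.
Summing the common windows: 15 + 45 = 60 minutes.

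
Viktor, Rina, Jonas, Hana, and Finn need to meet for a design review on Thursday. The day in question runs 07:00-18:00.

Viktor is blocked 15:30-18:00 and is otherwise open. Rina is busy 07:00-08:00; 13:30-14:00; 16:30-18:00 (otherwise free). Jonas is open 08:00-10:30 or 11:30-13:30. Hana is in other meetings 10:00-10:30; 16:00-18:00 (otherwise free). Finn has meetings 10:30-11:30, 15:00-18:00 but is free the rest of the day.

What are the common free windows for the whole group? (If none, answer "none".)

08:00-10:00, 11:30-13:30

Viktor free: 07:00-15:30 (invert busy blocks within the working day).
Rina free: 08:00-13:30, 14:00-16:30 (invert busy blocks within the working day).
Jonas free: 08:00-10:30, 11:30-13:30.
Hana free: 07:00-10:00, 10:30-16:00 (invert busy blocks within the working day).
Finn free: 07:00-10:30, 11:30-15:00 (invert busy blocks within the working day).
Viktor ∩ Rina: 08:00-13:30, 14:00-15:30.
Viktor ∩ Rina ∩ Jonas: 08:00-10:30, 11:30-13:30.
Viktor ∩ Rina ∩ Jonas ∩ Hana: 08:00-10:00, 11:30-13:30.
Viktor ∩ Rina ∩ Jonas ∩ Hana ∩ Finn: 08:00-10:00, 11:30-13:30.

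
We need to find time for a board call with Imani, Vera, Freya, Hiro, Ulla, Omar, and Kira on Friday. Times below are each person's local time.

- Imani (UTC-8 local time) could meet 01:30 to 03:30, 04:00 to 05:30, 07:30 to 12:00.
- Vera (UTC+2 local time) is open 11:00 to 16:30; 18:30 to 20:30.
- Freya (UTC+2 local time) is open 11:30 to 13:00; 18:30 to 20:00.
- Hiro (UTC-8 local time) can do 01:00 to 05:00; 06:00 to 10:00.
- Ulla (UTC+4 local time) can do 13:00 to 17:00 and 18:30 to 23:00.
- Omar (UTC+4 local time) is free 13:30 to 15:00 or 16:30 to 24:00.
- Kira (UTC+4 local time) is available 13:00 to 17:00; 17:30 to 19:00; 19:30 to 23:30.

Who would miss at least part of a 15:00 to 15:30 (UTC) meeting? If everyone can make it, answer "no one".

Freya, Imani, Kira, Vera

Imani in UTC: 09:30-11:30, 12:00-13:30, 15:30-20:00 (add 8h to convert from UTC-8).
Vera in UTC: 09:00-14:30, 16:30-18:30 (subtract 2h to convert from UTC+2).
Freya in UTC: 09:30-11:00, 16:30-18:00 (subtract 2h to convert from UTC+2).
Hiro in UTC: 09:00-13:00, 14:00-18:00 (add 8h to convert from UTC-8).
Ulla in UTC: 09:00-13:00, 14:30-19:00 (subtract 4h to convert from UTC+4).
Omar in UTC: 09:30-11:00, 12:30-20:00 (subtract 4h to convert from UTC+4).
Kira in UTC: 09:00-13:00, 13:30-15:00, 15:30-19:30 (subtract 4h to convert from UTC+4).
Imani: not fully free for 15:00-15:30. Vera: not fully free for 15:00-15:30. Freya: not fully free for 15:00-15:30. Hiro: free for 15:00-15:30. Ulla: free for 15:00-15:30. Omar: free for 15:00-15:30. Kira: not fully free for 15:00-15:30.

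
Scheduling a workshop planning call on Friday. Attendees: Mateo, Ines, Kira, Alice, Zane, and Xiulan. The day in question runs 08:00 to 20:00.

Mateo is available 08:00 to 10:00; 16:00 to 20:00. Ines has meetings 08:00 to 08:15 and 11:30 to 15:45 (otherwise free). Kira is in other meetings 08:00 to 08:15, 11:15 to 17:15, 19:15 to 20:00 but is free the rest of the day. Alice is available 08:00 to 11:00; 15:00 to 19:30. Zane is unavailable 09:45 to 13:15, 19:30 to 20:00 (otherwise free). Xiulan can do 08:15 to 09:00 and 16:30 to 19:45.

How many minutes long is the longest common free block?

Mateo free: 08:00-10:00, 16:00-20:00.
Ines free: 08:15-11:30, 15:45-20:00 (invert busy blocks within the working day).
Kira free: 08:15-11:15, 17:15-19:15 (invert busy blocks within the working day).
Alice free: 08:00-11:00, 15:00-19:30.
Zane free: 08:00-09:45, 13:15-19:30 (invert busy blocks within the working day).
Xiulan free: 08:15-09:00, 16:30-19:45.
Mateo ∩ Ines: 08:15-10:00, 16:00-20:00.
Mateo ∩ Ines ∩ Kira: 08:15-10:00, 17:15-19:15.
Mateo ∩ Ines ∩ Kira ∩ Alice: 08:15-10:00, 17:15-19:15.
Mateo ∩ Ines ∩ Kira ∩ Alice ∩ Zane: 08:15-09:45, 17:15-19:15.
Mateo ∩ Ines ∩ Kira ∩ Alice ∩ Zane ∩ Xiulan: 08:15-09:00, 17:15-19:15.
The longest is 17:15-19:15 at 120 minutes.

120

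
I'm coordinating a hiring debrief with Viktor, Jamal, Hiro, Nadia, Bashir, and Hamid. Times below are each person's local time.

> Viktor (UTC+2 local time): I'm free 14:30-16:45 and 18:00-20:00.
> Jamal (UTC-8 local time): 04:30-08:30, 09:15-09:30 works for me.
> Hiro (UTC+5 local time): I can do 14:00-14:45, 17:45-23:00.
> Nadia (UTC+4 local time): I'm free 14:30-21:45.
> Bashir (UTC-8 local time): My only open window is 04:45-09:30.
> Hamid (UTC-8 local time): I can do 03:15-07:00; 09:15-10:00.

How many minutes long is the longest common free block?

120

Viktor in UTC: 12:30-14:45, 16:00-18:00 (subtract 2h to convert from UTC+2).
Jamal in UTC: 12:30-16:30, 17:15-17:30 (add 8h to convert from UTC-8).
Hiro in UTC: 09:00-09:45, 12:45-18:00 (subtract 5h to convert from UTC+5).
Nadia in UTC: 10:30-17:45 (subtract 4h to convert from UTC+4).
Bashir in UTC: 12:45-17:30 (add 8h to convert from UTC-8).
Hamid in UTC: 11:15-15:00, 17:15-18:00 (add 8h to convert from UTC-8).
Viktor ∩ Jamal: 12:30-14:45, 16:00-16:30, 17:15-17:30.
Viktor ∩ Jamal ∩ Hiro: 12:45-14:45, 16:00-16:30, 17:15-17:30.
Viktor ∩ Jamal ∩ Hiro ∩ Nadia: 12:45-14:45, 16:00-16:30, 17:15-17:30.
Viktor ∩ Jamal ∩ Hiro ∩ Nadia ∩ Bashir: 12:45-14:45, 16:00-16:30, 17:15-17:30.
Viktor ∩ Jamal ∩ Hiro ∩ Nadia ∩ Bashir ∩ Hamid: 12:45-14:45, 17:15-17:30.
The longest is 12:45-14:45 at 120 minutes.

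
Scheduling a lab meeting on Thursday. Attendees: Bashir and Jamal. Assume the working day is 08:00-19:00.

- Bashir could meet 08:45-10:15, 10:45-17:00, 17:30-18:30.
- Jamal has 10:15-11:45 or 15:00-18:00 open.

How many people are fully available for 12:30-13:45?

1

Bashir can make the full 12:30-13:45 slot — that's 1.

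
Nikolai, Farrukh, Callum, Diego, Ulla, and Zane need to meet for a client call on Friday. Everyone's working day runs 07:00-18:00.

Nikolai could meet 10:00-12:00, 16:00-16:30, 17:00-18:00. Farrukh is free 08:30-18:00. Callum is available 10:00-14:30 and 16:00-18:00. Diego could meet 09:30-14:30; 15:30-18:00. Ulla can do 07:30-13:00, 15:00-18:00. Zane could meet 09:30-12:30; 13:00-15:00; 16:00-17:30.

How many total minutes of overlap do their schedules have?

180

Nikolai ∩ Farrukh: 10:00-12:00, 16:00-16:30, 17:00-18:00.
Nikolai ∩ Farrukh ∩ Callum: 10:00-12:00, 16:00-16:30, 17:00-18:00.
Nikolai ∩ Farrukh ∩ Callum ∩ Diego: 10:00-12:00, 16:00-16:30, 17:00-18:00.
Nikolai ∩ Farrukh ∩ Callum ∩ Diego ∩ Ulla: 10:00-12:00, 16:00-16:30, 17:00-18:00.
Nikolai ∩ Farrukh ∩ Callum ∩ Diego ∩ Ulla ∩ Zane: 10:00-12:00, 16:00-16:30, 17:00-17:30.
Summing the common windows: 120 + 30 + 30 = 180 minutes.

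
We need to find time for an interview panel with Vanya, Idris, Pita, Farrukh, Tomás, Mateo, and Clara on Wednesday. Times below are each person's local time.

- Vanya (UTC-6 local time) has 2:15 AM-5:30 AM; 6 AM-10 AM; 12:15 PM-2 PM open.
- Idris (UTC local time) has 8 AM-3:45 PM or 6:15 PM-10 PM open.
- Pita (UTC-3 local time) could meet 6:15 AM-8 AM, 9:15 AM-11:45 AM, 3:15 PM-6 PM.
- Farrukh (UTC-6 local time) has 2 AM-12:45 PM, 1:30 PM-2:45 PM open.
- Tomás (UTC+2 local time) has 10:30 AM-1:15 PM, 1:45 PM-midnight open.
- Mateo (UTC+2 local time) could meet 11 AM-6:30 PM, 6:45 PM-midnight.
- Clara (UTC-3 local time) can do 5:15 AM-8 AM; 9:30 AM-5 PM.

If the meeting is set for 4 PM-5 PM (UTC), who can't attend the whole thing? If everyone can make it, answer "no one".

Vanya in UTC: 08:15-11:30, 12:00-16:00, 18:15-20:00 (add 6h to convert from UTC-6).
Idris in UTC: 08:00-15:45, 18:15-22:00.
Pita in UTC: 09:15-11:00, 12:15-14:45, 18:15-21:00 (add 3h to convert from UTC-3).
Farrukh in UTC: 08:00-18:45, 19:30-20:45 (add 6h to convert from UTC-6).
Tomás in UTC: 08:30-11:15, 11:45-22:00 (subtract 2h to convert from UTC+2).
Mateo in UTC: 09:00-16:30, 16:45-22:00 (subtract 2h to convert from UTC+2).
Clara in UTC: 08:15-11:00, 12:30-20:00 (add 3h to convert from UTC-3).
Vanya: not fully free for 16:00-17:00. Idris: not fully free for 16:00-17:00. Pita: not fully free for 16:00-17:00. Farrukh: free for 16:00-17:00. Tomás: free for 16:00-17:00. Mateo: not fully free for 16:00-17:00. Clara: free for 16:00-17:00.

Idris, Mateo, Pita, Vanya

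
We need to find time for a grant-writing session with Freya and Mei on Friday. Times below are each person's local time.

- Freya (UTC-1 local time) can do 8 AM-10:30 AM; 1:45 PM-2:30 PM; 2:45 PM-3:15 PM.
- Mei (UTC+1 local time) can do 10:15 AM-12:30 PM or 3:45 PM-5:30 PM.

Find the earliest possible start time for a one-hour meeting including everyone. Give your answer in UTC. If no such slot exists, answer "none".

Freya in UTC: 09:00-11:30, 14:45-15:30, 15:45-16:15 (add 1h to convert from UTC-1).
Mei in UTC: 09:15-11:30, 14:45-16:30 (subtract 1h to convert from UTC+1).
Freya ∩ Mei: 09:15-11:30, 14:45-15:30, 15:45-16:15.
The first common window of at least 60 minutes is 09:15-11:30, so the earliest start is 09:15.

09:15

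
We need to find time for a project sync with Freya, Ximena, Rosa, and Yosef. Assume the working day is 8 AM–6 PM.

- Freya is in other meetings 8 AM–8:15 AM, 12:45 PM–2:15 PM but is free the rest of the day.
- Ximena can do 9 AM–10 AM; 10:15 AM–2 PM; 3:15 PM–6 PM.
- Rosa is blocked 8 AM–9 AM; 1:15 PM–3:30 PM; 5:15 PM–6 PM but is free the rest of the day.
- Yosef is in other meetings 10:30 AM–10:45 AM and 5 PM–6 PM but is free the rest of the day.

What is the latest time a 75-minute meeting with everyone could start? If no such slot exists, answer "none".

Freya free: 08:15-12:45, 14:15-18:00 (invert busy blocks within the working day).
Ximena free: 09:00-10:00, 10:15-14:00, 15:15-18:00.
Rosa free: 09:00-13:15, 15:30-17:15 (invert busy blocks within the working day).
Yosef free: 08:00-10:30, 10:45-17:00 (invert busy blocks within the working day).
Freya ∩ Ximena: 09:00-10:00, 10:15-12:45, 15:15-18:00.
Freya ∩ Ximena ∩ Rosa: 09:00-10:00, 10:15-12:45, 15:30-17:15.
Freya ∩ Ximena ∩ Rosa ∩ Yosef: 09:00-10:00, 10:15-10:30, 10:45-12:45, 15:30-17:00.
The last common window of at least 75 minutes is 15:30-17:00; a 75-minute meeting can start as late as 15:45 and still end by 17:00.

15:45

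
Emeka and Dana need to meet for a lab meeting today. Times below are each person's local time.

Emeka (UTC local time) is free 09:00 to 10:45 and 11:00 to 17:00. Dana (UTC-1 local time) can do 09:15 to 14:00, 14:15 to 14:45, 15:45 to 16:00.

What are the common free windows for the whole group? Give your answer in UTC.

10:15-10:45, 11:00-15:00, 15:15-15:45, 16:45-17:00

Emeka in UTC: 09:00-10:45, 11:00-17:00.
Dana in UTC: 10:15-15:00, 15:15-15:45, 16:45-17:00 (add 1h to convert from UTC-1).
Emeka ∩ Dana: 10:15-10:45, 11:00-15:00, 15:15-15:45, 16:45-17:00.
Those are the intersection windows.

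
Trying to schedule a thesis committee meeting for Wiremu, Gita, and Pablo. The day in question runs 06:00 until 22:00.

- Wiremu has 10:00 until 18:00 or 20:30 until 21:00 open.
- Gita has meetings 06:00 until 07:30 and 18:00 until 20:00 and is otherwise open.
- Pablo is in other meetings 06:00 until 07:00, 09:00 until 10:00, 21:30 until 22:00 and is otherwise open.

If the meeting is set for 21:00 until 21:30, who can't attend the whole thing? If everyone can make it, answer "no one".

Wiremu

Wiremu free: 10:00-18:00, 20:30-21:00.
Gita free: 07:30-18:00, 20:00-22:00 (invert busy blocks within the working day).
Pablo free: 07:00-09:00, 10:00-21:30 (invert busy blocks within the working day).
Wiremu: not fully free for 21:00-21:30. Gita: free for 21:00-21:30. Pablo: free for 21:00-21:30.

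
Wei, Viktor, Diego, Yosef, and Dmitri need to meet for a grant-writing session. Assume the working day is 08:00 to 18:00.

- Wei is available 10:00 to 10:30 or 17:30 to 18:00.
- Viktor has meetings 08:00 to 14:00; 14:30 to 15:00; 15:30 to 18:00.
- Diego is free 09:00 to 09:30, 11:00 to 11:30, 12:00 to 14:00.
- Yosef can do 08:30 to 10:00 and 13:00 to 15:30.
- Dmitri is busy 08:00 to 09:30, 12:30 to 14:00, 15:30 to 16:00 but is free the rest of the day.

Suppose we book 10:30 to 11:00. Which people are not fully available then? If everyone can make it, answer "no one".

Diego, Viktor, Wei, Yosef

Wei free: 10:00-10:30, 17:30-18:00.
Viktor free: 14:00-14:30, 15:00-15:30 (invert busy blocks within the working day).
Diego free: 09:00-09:30, 11:00-11:30, 12:00-14:00.
Yosef free: 08:30-10:00, 13:00-15:30.
Dmitri free: 09:30-12:30, 14:00-15:30, 16:00-18:00 (invert busy blocks within the working day).
Wei: not fully free for 10:30-11:00. Viktor: not fully free for 10:30-11:00. Diego: not fully free for 10:30-11:00. Yosef: not fully free for 10:30-11:00. Dmitri: free for 10:30-11:00.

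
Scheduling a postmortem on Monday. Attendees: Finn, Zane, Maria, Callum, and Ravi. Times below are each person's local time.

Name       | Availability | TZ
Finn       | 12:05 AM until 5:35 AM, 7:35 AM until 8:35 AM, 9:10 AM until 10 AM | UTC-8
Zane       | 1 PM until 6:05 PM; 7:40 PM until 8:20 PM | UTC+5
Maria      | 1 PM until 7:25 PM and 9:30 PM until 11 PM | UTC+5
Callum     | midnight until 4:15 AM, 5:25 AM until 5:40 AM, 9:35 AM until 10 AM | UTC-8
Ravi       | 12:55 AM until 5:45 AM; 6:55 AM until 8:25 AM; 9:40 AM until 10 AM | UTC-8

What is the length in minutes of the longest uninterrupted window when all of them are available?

Finn in UTC: 08:05-13:35, 15:35-16:35, 17:10-18:00 (add 8h to convert from UTC-8).
Zane in UTC: 08:00-13:05, 14:40-15:20 (subtract 5h to convert from UTC+5).
Maria in UTC: 08:00-14:25, 16:30-18:00 (subtract 5h to convert from UTC+5).
Callum in UTC: 08:00-12:15, 13:25-13:40, 17:35-18:00 (add 8h to convert from UTC-8).
Ravi in UTC: 08:55-13:45, 14:55-16:25, 17:40-18:00 (add 8h to convert from UTC-8).
Finn ∩ Zane: 08:05-13:05.
Finn ∩ Zane ∩ Maria: 08:05-13:05.
Finn ∩ Zane ∩ Maria ∩ Callum: 08:05-12:15.
Finn ∩ Zane ∩ Maria ∩ Callum ∩ Ravi: 08:55-12:15.
So the common availability across everyone is 08:55-12:15.
The longest is 08:55-12:15 at 200 minutes.

200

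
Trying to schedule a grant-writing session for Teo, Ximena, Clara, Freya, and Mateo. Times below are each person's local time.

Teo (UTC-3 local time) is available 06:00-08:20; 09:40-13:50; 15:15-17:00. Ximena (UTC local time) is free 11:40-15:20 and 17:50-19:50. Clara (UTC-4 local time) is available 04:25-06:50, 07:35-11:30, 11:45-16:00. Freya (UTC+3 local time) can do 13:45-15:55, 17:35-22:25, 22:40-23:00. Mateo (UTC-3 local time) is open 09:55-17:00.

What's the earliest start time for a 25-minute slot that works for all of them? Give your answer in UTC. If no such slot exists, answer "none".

Teo in UTC: 09:00-11:20, 12:40-16:50, 18:15-20:00 (add 3h to convert from UTC-3).
Ximena in UTC: 11:40-15:20, 17:50-19:50.
Clara in UTC: 08:25-10:50, 11:35-15:30, 15:45-20:00 (add 4h to convert from UTC-4).
Freya in UTC: 10:45-12:55, 14:35-19:25, 19:40-20:00 (subtract 3h to convert from UTC+3).
Mateo in UTC: 12:55-20:00 (add 3h to convert from UTC-3).
Teo ∩ Ximena: 12:40-15:20, 18:15-19:50.
Teo ∩ Ximena ∩ Clara: 12:40-15:20, 18:15-19:50.
Teo ∩ Ximena ∩ Clara ∩ Freya: 12:40-12:55, 14:35-15:20, 18:15-19:25, 19:40-19:50.
Teo ∩ Ximena ∩ Clara ∩ Freya ∩ Mateo: 14:35-15:20, 18:15-19:25, 19:40-19:50.
Those are the intersection windows.
The first common window of at least 25 minutes is 14:35-15:20, so the earliest start is 14:35.

14:35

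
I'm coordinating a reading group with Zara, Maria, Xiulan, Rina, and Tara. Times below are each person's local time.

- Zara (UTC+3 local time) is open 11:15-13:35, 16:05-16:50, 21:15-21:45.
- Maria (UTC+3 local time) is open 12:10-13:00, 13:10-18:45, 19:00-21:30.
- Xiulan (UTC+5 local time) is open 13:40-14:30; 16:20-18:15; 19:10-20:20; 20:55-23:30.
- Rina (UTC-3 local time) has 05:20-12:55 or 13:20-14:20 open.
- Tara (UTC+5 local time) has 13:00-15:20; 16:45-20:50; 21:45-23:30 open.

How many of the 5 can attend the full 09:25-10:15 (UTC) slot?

Zara in UTC: 08:15-10:35, 13:05-13:50, 18:15-18:45 (subtract 3h to convert from UTC+3).
Maria in UTC: 09:10-10:00, 10:10-15:45, 16:00-18:30 (subtract 3h to convert from UTC+3).
Xiulan in UTC: 08:40-09:30, 11:20-13:15, 14:10-15:20, 15:55-18:30 (subtract 5h to convert from UTC+5).
Rina in UTC: 08:20-15:55, 16:20-17:20 (add 3h to convert from UTC-3).
Tara in UTC: 08:00-10:20, 11:45-15:50, 16:45-18:30 (subtract 5h to convert from UTC+5).
Zara, Rina, and Tara can make the full 09:25-10:15 slot — that's 3.

3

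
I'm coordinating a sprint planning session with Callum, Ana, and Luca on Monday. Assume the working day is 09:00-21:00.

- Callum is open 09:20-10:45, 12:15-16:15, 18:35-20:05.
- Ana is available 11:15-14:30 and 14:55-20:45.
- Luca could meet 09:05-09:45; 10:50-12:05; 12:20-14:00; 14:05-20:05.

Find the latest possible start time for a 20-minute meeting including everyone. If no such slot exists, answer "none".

Callum ∩ Ana: 12:15-14:30, 14:55-16:15, 18:35-20:05.
Callum ∩ Ana ∩ Luca: 12:20-14:00, 14:05-14:30, 14:55-16:15, 18:35-20:05.
The last common window of at least 20 minutes is 18:35-20:05; a 20-minute meeting can start as late as 19:45 and still end by 20:05.

19:45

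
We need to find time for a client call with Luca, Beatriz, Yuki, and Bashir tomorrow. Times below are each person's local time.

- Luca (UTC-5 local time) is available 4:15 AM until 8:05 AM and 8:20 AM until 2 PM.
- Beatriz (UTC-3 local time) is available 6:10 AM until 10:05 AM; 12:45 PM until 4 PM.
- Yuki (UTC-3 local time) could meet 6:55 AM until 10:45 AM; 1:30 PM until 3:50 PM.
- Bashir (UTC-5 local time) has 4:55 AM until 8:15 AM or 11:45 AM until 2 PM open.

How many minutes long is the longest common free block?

190

Luca in UTC: 09:15-13:05, 13:20-19:00 (add 5h to convert from UTC-5).
Beatriz in UTC: 09:10-13:05, 15:45-19:00 (add 3h to convert from UTC-3).
Yuki in UTC: 09:55-13:45, 16:30-18:50 (add 3h to convert from UTC-3).
Bashir in UTC: 09:55-13:15, 16:45-19:00 (add 5h to convert from UTC-5).
Luca ∩ Beatriz: 09:15-13:05, 15:45-19:00.
Luca ∩ Beatriz ∩ Yuki: 09:55-13:05, 16:30-18:50.
Luca ∩ Beatriz ∩ Yuki ∩ Bashir: 09:55-13:05, 16:45-18:50.
The longest is 09:55-13:05 at 190 minutes.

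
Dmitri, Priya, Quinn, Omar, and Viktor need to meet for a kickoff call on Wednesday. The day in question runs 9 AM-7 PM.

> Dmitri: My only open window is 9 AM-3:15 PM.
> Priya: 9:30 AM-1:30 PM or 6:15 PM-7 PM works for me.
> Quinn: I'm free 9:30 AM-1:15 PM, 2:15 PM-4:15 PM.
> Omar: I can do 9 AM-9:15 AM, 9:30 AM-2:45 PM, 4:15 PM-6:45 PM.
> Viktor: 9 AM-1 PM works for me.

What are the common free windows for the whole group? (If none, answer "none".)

Dmitri ∩ Priya: 09:30-13:30.
Dmitri ∩ Priya ∩ Quinn: 09:30-13:15.
Dmitri ∩ Priya ∩ Quinn ∩ Omar: 09:30-13:15.
Dmitri ∩ Priya ∩ Quinn ∩ Omar ∩ Viktor: 09:30-13:00.

09:30-13:00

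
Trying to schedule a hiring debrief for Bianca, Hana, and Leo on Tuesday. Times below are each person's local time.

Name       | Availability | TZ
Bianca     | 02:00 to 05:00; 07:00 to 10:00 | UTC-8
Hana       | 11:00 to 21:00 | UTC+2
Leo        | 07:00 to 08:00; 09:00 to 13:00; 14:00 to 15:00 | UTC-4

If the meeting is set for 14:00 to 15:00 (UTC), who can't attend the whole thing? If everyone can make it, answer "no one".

Bianca

Bianca in UTC: 10:00-13:00, 15:00-18:00 (add 8h to convert from UTC-8).
Hana in UTC: 09:00-19:00 (subtract 2h to convert from UTC+2).
Leo in UTC: 11:00-12:00, 13:00-17:00, 18:00-19:00 (add 4h to convert from UTC-4).
Bianca: not fully free for 14:00-15:00. Hana: free for 14:00-15:00. Leo: free for 14:00-15:00.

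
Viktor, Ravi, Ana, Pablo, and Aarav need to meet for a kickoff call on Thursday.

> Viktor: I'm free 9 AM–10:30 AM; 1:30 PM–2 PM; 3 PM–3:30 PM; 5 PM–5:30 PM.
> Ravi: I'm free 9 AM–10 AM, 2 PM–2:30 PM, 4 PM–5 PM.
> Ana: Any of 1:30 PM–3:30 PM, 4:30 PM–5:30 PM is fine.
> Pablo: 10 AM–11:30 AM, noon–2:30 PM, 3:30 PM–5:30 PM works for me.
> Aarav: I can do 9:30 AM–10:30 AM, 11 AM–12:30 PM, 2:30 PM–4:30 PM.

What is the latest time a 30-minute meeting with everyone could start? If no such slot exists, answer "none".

none

Viktor ∩ Ravi: 09:00-10:00.
Viktor ∩ Ravi ∩ Ana: ∅.
Viktor ∩ Ravi ∩ Ana ∩ Pablo: ∅.
Viktor ∩ Ravi ∩ Ana ∩ Pablo ∩ Aarav: ∅.
There is no time when everyone is free.
No common window is at least 30 minutes long.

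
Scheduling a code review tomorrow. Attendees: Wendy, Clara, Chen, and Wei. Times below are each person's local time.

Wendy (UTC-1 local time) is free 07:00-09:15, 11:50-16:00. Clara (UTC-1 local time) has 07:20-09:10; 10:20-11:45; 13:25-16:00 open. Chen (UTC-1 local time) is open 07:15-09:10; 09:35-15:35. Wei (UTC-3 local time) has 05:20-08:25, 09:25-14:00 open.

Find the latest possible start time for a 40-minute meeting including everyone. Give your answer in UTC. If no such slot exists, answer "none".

Wendy in UTC: 08:00-10:15, 12:50-17:00 (add 1h to convert from UTC-1).
Clara in UTC: 08:20-10:10, 11:20-12:45, 14:25-17:00 (add 1h to convert from UTC-1).
Chen in UTC: 08:15-10:10, 10:35-16:35 (add 1h to convert from UTC-1).
Wei in UTC: 08:20-11:25, 12:25-17:00 (add 3h to convert from UTC-3).
Wendy ∩ Clara: 08:20-10:10, 14:25-17:00.
Wendy ∩ Clara ∩ Chen: 08:20-10:10, 14:25-16:35.
Wendy ∩ Clara ∩ Chen ∩ Wei: 08:20-10:10, 14:25-16:35.
The last common window of at least 40 minutes is 14:25-16:35; a 40-minute meeting can start as late as 15:55 and still end by 16:35.

15:55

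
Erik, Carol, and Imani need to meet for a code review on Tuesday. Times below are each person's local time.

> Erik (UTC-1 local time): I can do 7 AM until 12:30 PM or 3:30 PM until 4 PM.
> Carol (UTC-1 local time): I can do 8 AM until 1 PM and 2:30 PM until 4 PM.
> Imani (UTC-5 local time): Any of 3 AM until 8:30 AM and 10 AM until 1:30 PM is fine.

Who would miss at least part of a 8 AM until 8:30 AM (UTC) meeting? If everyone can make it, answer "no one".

Erik in UTC: 08:00-13:30, 16:30-17:00 (add 1h to convert from UTC-1).
Carol in UTC: 09:00-14:00, 15:30-17:00 (add 1h to convert from UTC-1).
Imani in UTC: 08:00-13:30, 15:00-18:30 (add 5h to convert from UTC-5).
Erik: free for 08:00-08:30. Carol: not fully free for 08:00-08:30. Imani: free for 08:00-08:30.

Carol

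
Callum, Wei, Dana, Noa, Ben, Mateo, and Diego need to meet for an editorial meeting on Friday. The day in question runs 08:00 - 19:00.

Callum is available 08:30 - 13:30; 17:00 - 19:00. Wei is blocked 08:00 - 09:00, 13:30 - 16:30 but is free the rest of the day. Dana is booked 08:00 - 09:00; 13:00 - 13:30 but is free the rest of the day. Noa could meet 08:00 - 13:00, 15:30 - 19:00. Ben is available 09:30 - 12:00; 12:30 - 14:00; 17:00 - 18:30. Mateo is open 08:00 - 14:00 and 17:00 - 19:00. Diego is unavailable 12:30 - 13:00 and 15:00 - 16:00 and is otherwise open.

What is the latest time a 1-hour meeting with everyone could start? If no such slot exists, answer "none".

17:30

Callum free: 08:30-13:30, 17:00-19:00.
Wei free: 09:00-13:30, 16:30-19:00 (invert busy blocks within the working day).
Dana free: 09:00-13:00, 13:30-19:00 (invert busy blocks within the working day).
Noa free: 08:00-13:00, 15:30-19:00.
Ben free: 09:30-12:00, 12:30-14:00, 17:00-18:30.
Mateo free: 08:00-14:00, 17:00-19:00.
Diego free: 08:00-12:30, 13:00-15:00, 16:00-19:00 (invert busy blocks within the working day).
Callum ∩ Wei: 09:00-13:30, 17:00-19:00.
Callum ∩ Wei ∩ Dana: 09:00-13:00, 17:00-19:00.
Callum ∩ Wei ∩ Dana ∩ Noa: 09:00-13:00, 17:00-19:00.
Callum ∩ Wei ∩ Dana ∩ Noa ∩ Ben: 09:30-12:00, 12:30-13:00, 17:00-18:30.
Callum ∩ Wei ∩ Dana ∩ Noa ∩ Ben ∩ Mateo: 09:30-12:00, 12:30-13:00, 17:00-18:30.
Callum ∩ Wei ∩ Dana ∩ Noa ∩ Ben ∩ Mateo ∩ Diego: 09:30-12:00, 17:00-18:30.
The last common window of at least 60 minutes is 17:00-18:30; a 60-minute meeting can start as late as 17:30 and still end by 18:30.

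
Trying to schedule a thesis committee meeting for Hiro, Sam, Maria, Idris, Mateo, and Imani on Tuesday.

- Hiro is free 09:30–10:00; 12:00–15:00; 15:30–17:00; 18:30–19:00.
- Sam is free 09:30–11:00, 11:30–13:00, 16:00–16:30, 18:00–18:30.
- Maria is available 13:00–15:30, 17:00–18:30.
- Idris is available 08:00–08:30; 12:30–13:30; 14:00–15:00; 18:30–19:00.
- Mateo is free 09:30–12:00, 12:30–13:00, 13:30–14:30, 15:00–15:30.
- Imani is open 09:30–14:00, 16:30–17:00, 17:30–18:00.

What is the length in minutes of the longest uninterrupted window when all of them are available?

Hiro ∩ Sam: 09:30-10:00, 12:00-13:00, 16:00-16:30.
Hiro ∩ Sam ∩ Maria: ∅.
Hiro ∩ Sam ∩ Maria ∩ Idris: ∅.
Hiro ∩ Sam ∩ Maria ∩ Idris ∩ Mateo: ∅.
Hiro ∩ Sam ∩ Maria ∩ Idris ∩ Mateo ∩ Imani: ∅.
There is no time when everyone is free.
No common window exists, so the longest block is 0 minutes.

0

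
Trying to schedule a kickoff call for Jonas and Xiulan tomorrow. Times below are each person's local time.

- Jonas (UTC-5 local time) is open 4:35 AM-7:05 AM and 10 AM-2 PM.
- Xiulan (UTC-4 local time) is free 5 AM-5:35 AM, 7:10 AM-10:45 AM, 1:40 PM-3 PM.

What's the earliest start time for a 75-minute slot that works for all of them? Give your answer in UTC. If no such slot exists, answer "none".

17:40

Jonas in UTC: 09:35-12:05, 15:00-19:00 (add 5h to convert from UTC-5).
Xiulan in UTC: 09:00-09:35, 11:10-14:45, 17:40-19:00 (add 4h to convert from UTC-4).
Jonas ∩ Xiulan: 11:10-12:05, 17:40-19:00.
So the common availability across everyone is 11:10-12:05, 17:40-19:00.
The first common window of at least 75 minutes is 17:40-19:00, so the earliest start is 17:40.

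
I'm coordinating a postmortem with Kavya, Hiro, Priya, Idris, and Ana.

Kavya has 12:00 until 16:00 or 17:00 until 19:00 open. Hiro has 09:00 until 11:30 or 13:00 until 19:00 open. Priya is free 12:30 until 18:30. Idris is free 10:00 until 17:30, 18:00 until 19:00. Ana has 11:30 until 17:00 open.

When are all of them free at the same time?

13:00-16:00

Kavya ∩ Hiro: 13:00-16:00, 17:00-19:00.
Kavya ∩ Hiro ∩ Priya: 13:00-16:00, 17:00-18:30.
Kavya ∩ Hiro ∩ Priya ∩ Idris: 13:00-16:00, 17:00-17:30, 18:00-18:30.
Kavya ∩ Hiro ∩ Priya ∩ Idris ∩ Ana: 13:00-16:00.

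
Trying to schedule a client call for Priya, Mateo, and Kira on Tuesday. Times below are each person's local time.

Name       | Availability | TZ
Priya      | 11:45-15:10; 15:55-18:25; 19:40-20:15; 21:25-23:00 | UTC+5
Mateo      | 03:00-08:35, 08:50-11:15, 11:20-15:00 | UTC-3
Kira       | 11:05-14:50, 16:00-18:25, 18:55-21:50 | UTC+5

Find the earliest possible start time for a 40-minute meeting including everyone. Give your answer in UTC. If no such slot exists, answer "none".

06:45

Priya in UTC: 06:45-10:10, 10:55-13:25, 14:40-15:15, 16:25-18:00 (subtract 5h to convert from UTC+5).
Mateo in UTC: 06:00-11:35, 11:50-14:15, 14:20-18:00 (add 3h to convert from UTC-3).
Kira in UTC: 06:05-09:50, 11:00-13:25, 13:55-16:50 (subtract 5h to convert from UTC+5).
Priya ∩ Mateo: 06:45-10:10, 10:55-11:35, 11:50-13:25, 14:40-15:15, 16:25-18:00.
Priya ∩ Mateo ∩ Kira: 06:45-09:50, 11:00-11:35, 11:50-13:25, 14:40-15:15, 16:25-16:50.
So the common availability across everyone is 06:45-09:50, 11:00-11:35, 11:50-13:25, 14:40-15:15, 16:25-16:50.
The first common window of at least 40 minutes is 06:45-09:50, so the earliest start is 06:45.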